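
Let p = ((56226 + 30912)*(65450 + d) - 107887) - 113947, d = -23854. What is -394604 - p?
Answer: -3624765018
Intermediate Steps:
p = 3624370414 (p = ((56226 + 30912)*(65450 - 23854) - 107887) - 113947 = (87138*41596 - 107887) - 113947 = (3624592248 - 107887) - 113947 = 3624484361 - 113947 = 3624370414)
-394604 - p = -394604 - 1*3624370414 = -394604 - 3624370414 = -3624765018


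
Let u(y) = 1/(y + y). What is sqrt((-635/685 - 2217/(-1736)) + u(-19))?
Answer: sqrt(1652716745834)/2259404 ≈ 0.56899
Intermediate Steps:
u(y) = 1/(2*y)
sqrt((-635/685 - 2217/(-1736)) + u(-19)) = sqrt((-635/685 - 2217/(-1736)) + (1/2)/(-19)) = sqrt((-635*1/685 - 2217*(-1/1736)) + (1/2)*(-1/19)) = sqrt((-127/137 + 2217/1736) - 1/38) = sqrt(83257/237832 - 1/38) = sqrt(1462967/4518808) = sqrt(1652716745834)/2259404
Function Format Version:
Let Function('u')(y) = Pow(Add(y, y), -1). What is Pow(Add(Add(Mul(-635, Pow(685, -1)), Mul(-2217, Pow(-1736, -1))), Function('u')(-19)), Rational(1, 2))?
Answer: Mul(Rational(1, 2259404), Pow(1652716745834, Rational(1, 2))) ≈ 0.56899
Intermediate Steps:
Function('u')(y) = Mul(Rational(1, 2), Pow(y, -1)) (Function('u')(y) = Pow(Mul(2, y), -1) = Mul(Rational(1, 2), Pow(y, -1)))
Pow(Add(Add(Mul(-635, Pow(685, -1)), Mul(-2217, Pow(-1736, -1))), Function('u')(-19)), Rational(1, 2)) = Pow(Add(Add(Mul(-635, Pow(685, -1)), Mul(-2217, Pow(-1736, -1))), Mul(Rational(1, 2), Pow(-19, -1))), Rational(1, 2)) = Pow(Add(Add(Mul(-635, Rational(1, 685)), Mul(-2217, Rational(-1, 1736))), Mul(Rational(1, 2), Rational(-1, 19))), Rational(1, 2)) = Pow(Add(Add(Rational(-127, 137), Rational(2217, 1736)), Rational(-1, 38)), Rational(1, 2)) = Pow(Add(Rational(83257, 237832), Rational(-1, 38)), Rational(1, 2)) = Pow(Rational(1462967, 4518808), Rational(1, 2)) = Mul(Rational(1, 2259404), Pow(1652716745834, Rational(1, 2)))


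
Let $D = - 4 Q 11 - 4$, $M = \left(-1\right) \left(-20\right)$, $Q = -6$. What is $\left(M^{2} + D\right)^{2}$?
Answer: $435600$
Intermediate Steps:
$M = 20$
$D = 260$ ($D = \left(-4\right) \left(-6\right) 11 - 4 = 24 \cdot 11 - 4 = 264 - 4 = 260$)
$\left(M^{2} + D\right)^{2} = \left(20^{2} + 260\right)^{2} = \left(400 + 260\right)^{2} = 660^{2} = 435600$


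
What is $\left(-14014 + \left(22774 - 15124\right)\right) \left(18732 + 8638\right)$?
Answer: $-174182680$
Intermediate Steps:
$\left(-14014 + \left(22774 - 15124\right)\right) \left(18732 + 8638\right) = \left(-14014 + 7650\right) 27370 = \left(-6364\right) 27370 = -174182680$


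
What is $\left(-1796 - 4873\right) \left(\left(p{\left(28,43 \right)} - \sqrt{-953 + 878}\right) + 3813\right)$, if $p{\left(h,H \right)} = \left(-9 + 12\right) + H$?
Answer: $-25735671 + 33345 i \sqrt{3} \approx -2.5736 \cdot 10^{7} + 57755.0 i$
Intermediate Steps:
$p{\left(h,H \right)} = 3 + H$
$\left(-1796 - 4873\right) \left(\left(p{\left(28,43 \right)} - \sqrt{-953 + 878}\right) + 3813\right) = \left(-1796 - 4873\right) \left(\left(\left(3 + 43\right) - \sqrt{-953 + 878}\right) + 3813\right) = - 6669 \left(\left(46 - \sqrt{-75}\right) + 3813\right) = - 6669 \left(\left(46 - 5 i \sqrt{3}\right) + 3813\right) = - 6669 \left(3859 - 5 i \sqrt{3}\right) = -25735671 + 33345 i \sqrt{3}$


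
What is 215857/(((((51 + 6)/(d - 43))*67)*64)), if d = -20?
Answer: -4532997/81472 ≈ -55.639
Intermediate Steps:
215857/(((((51 + 6)/(d - 43))*67)*64)) = 215857/(((((51 + 6)/(-20 - 43))*67)*64)) = 215857/((((57/(-63))*67)*64)) = 215857/((((57*(-1/63))*67)*64)) = 215857/((-19/21*67*64)) = 215857/((-1273/21*64)) = 215857/(-81472/21) = 215857*(-21/81472) = -4532997/81472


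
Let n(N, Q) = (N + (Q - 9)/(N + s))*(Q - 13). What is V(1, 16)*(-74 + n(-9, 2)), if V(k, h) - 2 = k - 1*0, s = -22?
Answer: 2094/31 ≈ 67.548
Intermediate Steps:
V(k, h) = 2 + k (V(k, h) = 2 + (k - 1*0) = 2 + (k + 0) = 2 + k)
n(N, Q) = (-13 + Q)*(N + (-9 + Q)/(-22 + N)) (n(N, Q) = (N + (Q - 9)/(N - 22))*(Q - 13) = (N + (-9 + Q)/(-22 + N))*(-13 + Q) = (-13 + Q)*(N + (-9 + Q)/(-22 + N)))
V(1, 16)*(-74 + n(-9, 2)) = (2 + 1)*(-74 + (117 + 2² - 22*2 - 13*(-9)² + 286*(-9) + 2*(-9)² - 22*(-9)*2)/(-22 - 9)) = 3*(-74 + (117 + 4 - 44 - 13*81 - 2574 + 2*81 + 396)/(-31)) = 3*(-74 - (117 + 4 - 44 - 1053 - 2574 + 162 + 396)/31) = 3*(-74 - 1/31*(-2992)) = 3*(-74 + 2992/31) = 3*(698/31) = 2094/31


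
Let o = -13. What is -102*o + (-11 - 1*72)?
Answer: 1243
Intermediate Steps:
-102*o + (-11 - 1*72) = -102*(-13) + (-11 - 1*72) = 1326 + (-11 - 72) = 1326 - 83 = 1243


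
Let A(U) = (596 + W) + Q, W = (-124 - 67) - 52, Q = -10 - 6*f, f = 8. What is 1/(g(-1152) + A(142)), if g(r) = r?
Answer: -1/857 ≈ -0.0011669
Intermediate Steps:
Q = -58 (Q = -10 - 6*8 = -10 - 48 = -58)
W = -243 (W = -191 - 52 = -243)
A(U) = 295 (A(U) = (596 - 243) - 58 = 353 - 58 = 295)
1/(g(-1152) + A(142)) = 1/(-1152 + 295) = 1/(-857) = -1/857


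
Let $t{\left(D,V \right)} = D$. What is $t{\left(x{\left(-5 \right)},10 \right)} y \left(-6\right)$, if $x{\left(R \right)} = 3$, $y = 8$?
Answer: $-144$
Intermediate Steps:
$t{\left(x{\left(-5 \right)},10 \right)} y \left(-6\right) = 3 \cdot 8 \left(-6\right) = 24 \left(-6\right) = -144$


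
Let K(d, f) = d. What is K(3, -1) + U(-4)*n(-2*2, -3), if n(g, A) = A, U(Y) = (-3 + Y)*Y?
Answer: -81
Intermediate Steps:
U(Y) = Y*(-3 + Y)
K(3, -1) + U(-4)*n(-2*2, -3) = 3 - 4*(-3 - 4)*(-3) = 3 - 4*(-7)*(-3) = 3 + 28*(-3) = 3 - 84 = -81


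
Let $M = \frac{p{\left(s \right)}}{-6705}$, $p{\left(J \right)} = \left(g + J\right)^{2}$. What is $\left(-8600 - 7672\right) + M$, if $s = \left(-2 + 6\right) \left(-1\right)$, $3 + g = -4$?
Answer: $- \frac{109103881}{6705} \approx -16272.0$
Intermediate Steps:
$g = -7$ ($g = -3 - 4 = -7$)
$s = -4$ ($s = 4 \left(-1\right) = -4$)
$p{\left(J \right)} = \left(-7 + J\right)^{2}$
$M = - \frac{121}{6705}$ ($M = \frac{\left(-7 - 4\right)^{2}}{-6705} = \left(-11\right)^{2} \left(- \frac{1}{6705}\right) = 121 \left(- \frac{1}{6705}\right) = - \frac{121}{6705} \approx -0.018046$)
$\left(-8600 - 7672\right) + M = \left(-8600 - 7672\right) - \frac{121}{6705} = -16272 - \frac{121}{6705} = - \frac{109103881}{6705}$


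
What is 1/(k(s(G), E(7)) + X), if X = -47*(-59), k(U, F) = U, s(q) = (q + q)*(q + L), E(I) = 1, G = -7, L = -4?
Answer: 1/2927 ≈ 0.00034165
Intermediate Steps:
s(q) = 2*q*(-4 + q) (s(q) = (q + q)*(q - 4) = (2*q)*(-4 + q) = 2*q*(-4 + q))
X = 2773
1/(k(s(G), E(7)) + X) = 1/(2*(-7)*(-4 - 7) + 2773) = 1/(2*(-7)*(-11) + 2773) = 1/(154 + 2773) = 1/2927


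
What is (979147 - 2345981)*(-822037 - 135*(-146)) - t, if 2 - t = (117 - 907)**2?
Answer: 1096648446816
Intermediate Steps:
t = -624098 (t = 2 - (117 - 907)**2 = 2 - 1*(-790)**2 = 2 - 1*624100 = 2 - 624100 = -624098)
(979147 - 2345981)*(-822037 - 135*(-146)) - t = (979147 - 2345981)*(-822037 - 135*(-146)) - 1*(-624098) = -1366834*(-822037 + 19710) + 624098 = -1366834*(-802327) + 624098 = 1096647822718 + 624098 = 1096648446816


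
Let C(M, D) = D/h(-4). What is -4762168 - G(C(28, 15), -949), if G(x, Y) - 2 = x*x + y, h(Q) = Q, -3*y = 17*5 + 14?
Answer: -76194417/16 ≈ -4.7622e+6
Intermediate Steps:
y = -33 (y = -(17*5 + 14)/3 = -(85 + 14)/3 = -⅓*99 = -33)
C(M, D) = -D/4 (C(M, D) = D/(-4) = D*(-¼) = -D/4)
G(x, Y) = -31 + x² (G(x, Y) = 2 + (x*x - 33) = 2 + (x² - 33) = 2 + (-33 + x²) = -31 + x²)
-4762168 - G(C(28, 15), -949) = -4762168 - (-31 + (-¼*15)²) = -4762168 - (-31 + (-15/4)²) = -4762168 - (-31 + 225/16) = -4762168 - 1*(-271/16) = -4762168 + 271/16 = -76194417/16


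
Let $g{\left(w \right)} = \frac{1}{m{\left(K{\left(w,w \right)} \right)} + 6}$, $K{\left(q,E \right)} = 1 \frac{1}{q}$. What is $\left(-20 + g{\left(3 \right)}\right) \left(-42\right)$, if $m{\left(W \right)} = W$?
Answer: $\frac{15834}{19} \approx 833.37$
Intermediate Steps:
$K{\left(q,E \right)} = \frac{1}{q}$
$g{\left(w \right)} = \frac{1}{6 + \frac{1}{w}}$ ($g{\left(w \right)} = \frac{1}{\frac{1}{w} + 6} = \frac{1}{6 + \frac{1}{w}}$)
$\left(-20 + g{\left(3 \right)}\right) \left(-42\right) = \left(-20 + \frac{3}{1 + 6 \cdot 3}\right) \left(-42\right) = \left(-20 + \frac{3}{1 + 18}\right) \left(-42\right) = \left(-20 + \frac{3}{19}\right) \left(-42\right) = \left(- \frac{377}{19}\right) \left(-42\right) = \frac{15834}{19}$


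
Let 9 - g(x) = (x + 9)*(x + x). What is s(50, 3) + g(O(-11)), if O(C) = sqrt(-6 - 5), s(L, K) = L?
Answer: 81 - 18*I*sqrt(11) ≈ 81.0 - 59.699*I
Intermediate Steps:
O(C) = I*sqrt(11) (O(C) = sqrt(-11) = I*sqrt(11))
g(x) = 9 - 2*x*(9 + x) (g(x) = 9 - (x + 9)*(x + x) = 9 - (9 + x)*2*x = 9 - 2*x*(9 + x))
s(50, 3) + g(O(-11)) = 50 + (9 - 18*I*sqrt(11) - 2*(I*sqrt(11))**2) = 50 + (9 - 18*I*sqrt(11) - 2*(-11)) = 50 + (9 - 18*I*sqrt(11) + 22) = 50 + (31 - 18*I*sqrt(11)) = 81 - 18*I*sqrt(11)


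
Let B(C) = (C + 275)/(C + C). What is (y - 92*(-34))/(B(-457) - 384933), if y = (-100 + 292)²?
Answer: -9138172/87957145 ≈ -0.10389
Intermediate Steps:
y = 36864 (y = 192² = 36864)
B(C) = (275 + C)/(2*C) (B(C) = (275 + C)/((2*C)) = (275 + C)*(1/(2*C)) = (275 + C)/(2*C))
(y - 92*(-34))/(B(-457) - 384933) = (36864 - 92*(-34))/((½)*(275 - 457)/(-457) - 384933) = (36864 - 23*(-136))/((½)*(-1/457)*(-182) - 384933) = (36864 + 3128)/(91/457 - 384933) = 39992/(-175914290/457) = 39992*(-457/175914290) = -9138172/87957145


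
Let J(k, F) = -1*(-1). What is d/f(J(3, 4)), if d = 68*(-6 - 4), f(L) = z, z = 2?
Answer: -340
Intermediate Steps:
J(k, F) = 1
f(L) = 2
d = -680 (d = 68*(-10) = -680)
d/f(J(3, 4)) = -680/2 = -680*1/2 = -340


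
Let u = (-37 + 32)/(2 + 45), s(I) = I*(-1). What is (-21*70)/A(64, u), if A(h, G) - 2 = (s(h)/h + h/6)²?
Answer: -13230/859 ≈ -15.402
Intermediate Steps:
s(I) = -I
u = -5/47 ≈ -0.10638
A(h, G) = 2 + (-1 + h/6)² (A(h, G) = 2 + ((-h)/h + h/6)² = 2 + (-1 + h*(⅙))² = 2 + (-1 + h/6)²)
(-21*70)/A(64, u) = (-21*70)/(2 + (-6 + 64)²/36) = -1470/(2 + (1/36)*58²) = -1470/(2 + (1/36)*3364) = -1470/(2 + 841/9) = -1470/859/9 = -1470*9/859 = -13230/859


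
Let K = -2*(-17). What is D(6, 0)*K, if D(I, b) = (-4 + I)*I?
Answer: 408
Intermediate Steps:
D(I, b) = I*(-4 + I)
K = 34
D(6, 0)*K = (6*(-4 + 6))*34 = (6*2)*34 = 12*34 = 408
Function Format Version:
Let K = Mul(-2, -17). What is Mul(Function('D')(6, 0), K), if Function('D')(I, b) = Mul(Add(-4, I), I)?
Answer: 408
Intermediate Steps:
Function('D')(I, b) = Mul(I, Add(-4, I))
K = 34
Mul(Function('D')(6, 0), K) = Mul(Mul(6, Add(-4, 6)), 34) = Mul(Mul(6, 2), 34) = Mul(12, 34) = 408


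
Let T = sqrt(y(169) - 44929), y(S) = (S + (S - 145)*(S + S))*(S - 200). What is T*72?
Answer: 144*I*sqrt(75410) ≈ 39544.0*I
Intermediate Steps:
y(S) = (-200 + S)*(S + 2*S*(-145 + S)) (y(S) = (S + (-145 + S)*(2*S))*(-200 + S) = (S + 2*S*(-145 + S))*(-200 + S) = (-200 + S)*(S + 2*S*(-145 + S)))
T = 2*I*sqrt(75410) (T = sqrt(169*(57800 - 689*169 + 2*169**2) - 44929) = sqrt(169*(57800 - 116441 + 2*28561) - 44929) = sqrt(169*(57800 - 116441 + 57122) - 44929) = sqrt(169*(-1519) - 44929) = sqrt(-256711 - 44929) = sqrt(-301640) = 2*I*sqrt(75410) ≈ 549.22*I)
T*72 = (2*I*sqrt(75410))*72 = 144*I*sqrt(75410)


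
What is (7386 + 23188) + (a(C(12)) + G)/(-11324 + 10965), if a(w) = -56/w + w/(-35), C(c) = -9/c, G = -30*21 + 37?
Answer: 4610165411/150780 ≈ 30575.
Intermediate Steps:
G = -593 (G = -630 + 37 = -593)
a(w) = -56/w - w/35 (a(w) = -56/w + w*(-1/35) = -56/w - w/35)
(7386 + 23188) + (a(C(12)) + G)/(-11324 + 10965) = (7386 + 23188) + ((-56/((-9/12)) - (-9)/(35*12)) - 593)/(-11324 + 10965) = 30574 + ((-56/((-9*1/12)) - (-9)/(35*12)) - 593)/(-359) = 30574 + ((-56/(-3/4) - 1/35*(-3/4)) - 593)*(-1/359) = 30574 + ((-56*(-4/3) + 3/140) - 593)*(-1/359) = 30574 + ((224/3 + 3/140) - 593)*(-1/359) = 30574 + (31369/420 - 593)*(-1/359) = 30574 - 217691/420*(-1/359) = 30574 + 217691/150780 = 4610165411/150780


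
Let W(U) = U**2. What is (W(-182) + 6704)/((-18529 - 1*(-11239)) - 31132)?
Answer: -19914/19211 ≈ -1.0366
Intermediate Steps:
(W(-182) + 6704)/((-18529 - 1*(-11239)) - 31132) = ((-182)**2 + 6704)/((-18529 - 1*(-11239)) - 31132) = (33124 + 6704)/((-18529 + 11239) - 31132) = 39828/(-7290 - 31132) = 39828/(-38422) = 39828*(-1/38422) = -19914/19211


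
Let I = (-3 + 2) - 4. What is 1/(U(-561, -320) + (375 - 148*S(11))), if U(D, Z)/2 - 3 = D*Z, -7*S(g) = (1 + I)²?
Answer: 7/2518315 ≈ 2.7796e-6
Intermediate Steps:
I = -5 (I = -1 - 4 = -5)
S(g) = -16/7 (S(g) = -(1 - 5)²/7 = -⅐*(-4)² = -⅐*16 = -16/7)
U(D, Z) = 6 + 2*D*Z (U(D, Z) = 6 + 2*(D*Z) = 6 + 2*D*Z)
1/(U(-561, -320) + (375 - 148*S(11))) = 1/((6 + 2*(-561)*(-320)) + (375 - 148*(-16/7))) = 1/((6 + 359040) + (375 + 2368/7)) = 1/(359046 + 4993/7) = 1/(2518315/7) = 7/2518315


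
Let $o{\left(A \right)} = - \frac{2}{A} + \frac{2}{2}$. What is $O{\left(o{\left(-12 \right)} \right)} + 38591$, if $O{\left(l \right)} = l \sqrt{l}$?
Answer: $38591 + \frac{7 \sqrt{42}}{36} \approx 38592.0$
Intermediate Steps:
$o{\left(A \right)} = 1 - \frac{2}{A}$ ($o{\left(A \right)} = - \frac{2}{A} + 2 \cdot \frac{1}{2} = - \frac{2}{A} + 1 = 1 - \frac{2}{A}$)
$O{\left(l \right)} = l^{\frac{3}{2}}$
$O{\left(o{\left(-12 \right)} \right)} + 38591 = \left(\frac{-2 - 12}{-12}\right)^{\frac{3}{2}} + 38591 = \left(\left(- \frac{1}{12}\right) \left(-14\right)\right)^{\frac{3}{2}} + 38591 = \left(\frac{7}{6}\right)^{\frac{3}{2}} + 38591 = \frac{7 \sqrt{42}}{36} + 38591 = 38591 + \frac{7 \sqrt{42}}{36}$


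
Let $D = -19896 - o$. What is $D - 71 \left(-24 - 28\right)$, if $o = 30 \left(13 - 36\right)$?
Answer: $-15514$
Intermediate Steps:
$o = -690$ ($o = 30 \left(-23\right) = -690$)
$D = -19206$ ($D = -19896 - -690 = -19896 + 690 = -19206$)
$D - 71 \left(-24 - 28\right) = -19206 - 71 \left(-24 - 28\right) = -19206 - -3692 = -19206 + 3692 = -15514$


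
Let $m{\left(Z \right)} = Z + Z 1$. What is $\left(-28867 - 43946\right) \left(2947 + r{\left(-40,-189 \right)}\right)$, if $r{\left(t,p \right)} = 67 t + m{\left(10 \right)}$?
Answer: $-20897331$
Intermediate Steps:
$m{\left(Z \right)} = 2 Z$ ($m{\left(Z \right)} = Z + Z = 2 Z$)
$r{\left(t,p \right)} = 20 + 67 t$ ($r{\left(t,p \right)} = 67 t + 2 \cdot 10 = 67 t + 20 = 20 + 67 t$)
$\left(-28867 - 43946\right) \left(2947 + r{\left(-40,-189 \right)}\right) = \left(-28867 - 43946\right) \left(2947 + \left(20 + 67 \left(-40\right)\right)\right) = - 72813 \left(2947 + \left(20 - 2680\right)\right) = - 72813 \left(2947 - 2660\right) = \left(-72813\right) 287 = -20897331$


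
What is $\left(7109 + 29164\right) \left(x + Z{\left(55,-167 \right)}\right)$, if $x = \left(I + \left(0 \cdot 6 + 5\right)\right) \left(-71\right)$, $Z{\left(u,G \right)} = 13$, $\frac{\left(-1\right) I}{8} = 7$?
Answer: $131816082$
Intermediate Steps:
$I = -56$ ($I = \left(-8\right) 7 = -56$)
$x = 3621$ ($x = \left(-56 + \left(0 \cdot 6 + 5\right)\right) \left(-71\right) = \left(-56 + \left(0 + 5\right)\right) \left(-71\right) = \left(-56 + 5\right) \left(-71\right) = \left(-51\right) \left(-71\right) = 3621$)
$\left(7109 + 29164\right) \left(x + Z{\left(55,-167 \right)}\right) = \left(7109 + 29164\right) \left(3621 + 13\right) = 36273 \cdot 3634 = 131816082$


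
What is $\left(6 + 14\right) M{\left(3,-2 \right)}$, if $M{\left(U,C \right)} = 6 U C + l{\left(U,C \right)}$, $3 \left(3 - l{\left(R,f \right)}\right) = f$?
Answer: $- \frac{1940}{3} \approx -646.67$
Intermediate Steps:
$l{\left(R,f \right)} = 3 - \frac{f}{3}$
$M{\left(U,C \right)} = 3 - \frac{C}{3} + 6 C U$ ($M{\left(U,C \right)} = 6 U C - \left(-3 + \frac{C}{3}\right) = 6 C U - \left(-3 + \frac{C}{3}\right) = 3 - \frac{C}{3} + 6 C U$)
$\left(6 + 14\right) M{\left(3,-2 \right)} = \left(6 + 14\right) \left(3 - - \frac{2}{3} + 6 \left(-2\right) 3\right) = 20 \left(3 + \frac{2}{3} - 36\right) = 20 \left(- \frac{97}{3}\right) = - \frac{1940}{3}$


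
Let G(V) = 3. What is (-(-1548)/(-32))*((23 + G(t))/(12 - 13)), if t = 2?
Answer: 5031/4 ≈ 1257.8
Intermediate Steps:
(-(-1548)/(-32))*((23 + G(t))/(12 - 13)) = (-(-1548)/(-32))*((23 + 3)/(12 - 13)) = (-(-1548)*(-1)/32)*(26/(-1)) = (-43*9/8)*(26*(-1)) = -387/8*(-26) = 5031/4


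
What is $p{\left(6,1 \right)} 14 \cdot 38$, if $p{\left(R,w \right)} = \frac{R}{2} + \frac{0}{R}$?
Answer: $1596$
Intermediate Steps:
$p{\left(R,w \right)} = \frac{R}{2}$ ($p{\left(R,w \right)} = R \frac{1}{2} + 0 = \frac{R}{2} + 0 = \frac{R}{2}$)
$p{\left(6,1 \right)} 14 \cdot 38 = \frac{1}{2} \cdot 6 \cdot 14 \cdot 38 = 3 \cdot 14 \cdot 38 = 42 \cdot 38 = 1596$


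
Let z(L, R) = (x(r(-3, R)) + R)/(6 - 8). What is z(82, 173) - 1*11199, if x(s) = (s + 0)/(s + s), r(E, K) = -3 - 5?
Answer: -45143/4 ≈ -11286.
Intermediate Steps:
r(E, K) = -8
x(s) = 1/2 (x(s) = s/((2*s)) = s*(1/(2*s)) = 1/2)
z(L, R) = -1/4 - R/2 (z(L, R) = (1/2 + R)/(6 - 8) = (1/2 + R)/(-2) = (1/2 + R)*(-1/2) = -1/4 - R/2)
z(82, 173) - 1*11199 = (-1/4 - 1/2*173) - 1*11199 = (-1/4 - 173/2) - 11199 = -347/4 - 11199 = -45143/4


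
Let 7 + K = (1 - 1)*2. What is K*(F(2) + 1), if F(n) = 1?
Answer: -14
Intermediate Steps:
K = -7 (K = -7 + (1 - 1)*2 = -7 + 0*2 = -7 + 0 = -7)
K*(F(2) + 1) = -7*(1 + 1) = -7*2 = -14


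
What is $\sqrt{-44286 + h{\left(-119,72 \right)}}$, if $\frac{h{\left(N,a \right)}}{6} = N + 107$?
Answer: $i \sqrt{44358} \approx 210.61 i$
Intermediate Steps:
$h{\left(N,a \right)} = 642 + 6 N$ ($h{\left(N,a \right)} = 6 \left(N + 107\right) = 6 \left(107 + N\right) = 642 + 6 N$)
$\sqrt{-44286 + h{\left(-119,72 \right)}} = \sqrt{-44286 + \left(642 + 6 \left(-119\right)\right)} = \sqrt{-44286 + \left(642 - 714\right)} = \sqrt{-44286 - 72} = \sqrt{-44358} = i \sqrt{44358}$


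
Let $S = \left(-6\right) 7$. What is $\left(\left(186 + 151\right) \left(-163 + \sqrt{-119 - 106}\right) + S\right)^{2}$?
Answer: $2996477704 - 555777030 i \approx 2.9965 \cdot 10^{9} - 5.5578 \cdot 10^{8} i$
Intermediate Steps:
$S = -42$
$\left(\left(186 + 151\right) \left(-163 + \sqrt{-119 - 106}\right) + S\right)^{2} = \left(\left(186 + 151\right) \left(-163 + \sqrt{-119 - 106}\right) - 42\right)^{2} = \left(337 \left(-163 + \sqrt{-225}\right) - 42\right)^{2} = \left(337 \left(-163 + 15 i\right) - 42\right)^{2} = \left(\left(-54931 + 5055 i\right) - 42\right)^{2} = \left(-54973 + 5055 i\right)^{2}$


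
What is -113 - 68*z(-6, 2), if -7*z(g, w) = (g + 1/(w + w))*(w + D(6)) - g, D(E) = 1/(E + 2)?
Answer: -9711/56 ≈ -173.41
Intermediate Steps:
D(E) = 1/(2 + E)
z(g, w) = g/7 - (1/8 + w)*(g + 1/(2*w))/7 (z(g, w) = -((g + 1/(w + w))*(w + 1/(2 + 6)) - g)/7 = -((g + 1/(2*w))*(w + 1/8) - g)/7 = -((g + 1/(2*w))*(1/8 + w) - g)/7 = -((1/8 + w)*(g + 1/(2*w)) - g)/7 = -(-g + (1/8 + w)*(g + 1/(2*w)))/7 = g/7 - (1/8 + w)*(g + 1/(2*w))/7)
-113 - 68*z(-6, 2) = -113 - 68*(-1/14 - 1/112/2 + (1/8)*(-6) - 1/7*(-6)*2) = -113 - 68*(-1/14 - 1/112*1/2 - 3/4 + 12/7) = -113 - 68*(-1/14 - 1/224 - 3/4 + 12/7) = -113 - 68*199/224 = -113 - 3383/56 = -9711/56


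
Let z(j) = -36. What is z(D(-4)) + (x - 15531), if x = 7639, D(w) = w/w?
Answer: -7928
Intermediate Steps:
D(w) = 1
z(D(-4)) + (x - 15531) = -36 + (7639 - 15531) = -36 - 7892 = -7928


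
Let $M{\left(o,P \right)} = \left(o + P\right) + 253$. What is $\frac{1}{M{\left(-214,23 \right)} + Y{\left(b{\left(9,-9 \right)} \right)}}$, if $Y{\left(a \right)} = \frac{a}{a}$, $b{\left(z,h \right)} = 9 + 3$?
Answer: $\frac{1}{63} \approx 0.015873$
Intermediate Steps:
$b{\left(z,h \right)} = 12$
$Y{\left(a \right)} = 1$
$M{\left(o,P \right)} = 253 + P + o$ ($M{\left(o,P \right)} = \left(P + o\right) + 253 = 253 + P + o$)
$\frac{1}{M{\left(-214,23 \right)} + Y{\left(b{\left(9,-9 \right)} \right)}} = \frac{1}{\left(253 + 23 - 214\right) + 1} = \frac{1}{62 + 1} = \frac{1}{63}$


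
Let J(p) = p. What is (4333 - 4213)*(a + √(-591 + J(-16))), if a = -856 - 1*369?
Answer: -147000 + 120*I*√607 ≈ -1.47e+5 + 2956.5*I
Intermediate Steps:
a = -1225 (a = -856 - 369 = -1225)
(4333 - 4213)*(a + √(-591 + J(-16))) = (4333 - 4213)*(-1225 + √(-591 - 16)) = 120*(-1225 + √(-607)) = 120*(-1225 + I*√607) = -147000 + 120*I*√607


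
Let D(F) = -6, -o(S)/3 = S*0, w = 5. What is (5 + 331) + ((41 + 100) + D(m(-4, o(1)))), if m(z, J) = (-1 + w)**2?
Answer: 471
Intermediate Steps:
o(S) = 0 (o(S) = -3*S*0 = -3*0 = 0)
m(z, J) = 16 (m(z, J) = (-1 + 5)**2 = 4**2 = 16)
(5 + 331) + ((41 + 100) + D(m(-4, o(1)))) = (5 + 331) + ((41 + 100) - 6) = 336 + (141 - 6) = 336 + 135 = 471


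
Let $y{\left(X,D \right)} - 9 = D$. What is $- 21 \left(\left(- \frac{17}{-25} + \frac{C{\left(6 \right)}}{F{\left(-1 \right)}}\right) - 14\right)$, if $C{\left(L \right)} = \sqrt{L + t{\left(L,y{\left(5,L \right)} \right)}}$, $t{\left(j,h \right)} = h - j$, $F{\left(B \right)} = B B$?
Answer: $\frac{6993}{25} - 21 \sqrt{15} \approx 198.39$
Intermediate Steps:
$y{\left(X,D \right)} = 9 + D$
$F{\left(B \right)} = B^{2}$
$C{\left(L \right)} = \sqrt{9 + L}$ ($C{\left(L \right)} = \sqrt{L + \left(\left(9 + L\right) - L\right)} = \sqrt{L + 9} = \sqrt{9 + L}$)
$- 21 \left(\left(- \frac{17}{-25} + \frac{C{\left(6 \right)}}{F{\left(-1 \right)}}\right) - 14\right) = - 21 \left(\left(- \frac{17}{-25} + \frac{\sqrt{9 + 6}}{\left(-1\right)^{2}}\right) - 14\right) = - 21 \left(\left(\left(-17\right) \left(- \frac{1}{25}\right) + \frac{\sqrt{15}}{1}\right) - 14\right) = - 21 \left(\left(\frac{17}{25} + \sqrt{15} \cdot 1\right) - 14\right) = - 21 \left(\left(\frac{17}{25} + \sqrt{15}\right) - 14\right) = - 21 \left(- \frac{333}{25} + \sqrt{15}\right) = \frac{6993}{25} - 21 \sqrt{15}$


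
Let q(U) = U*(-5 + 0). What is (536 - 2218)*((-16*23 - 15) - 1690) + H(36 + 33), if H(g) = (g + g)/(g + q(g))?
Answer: 6973571/2 ≈ 3.4868e+6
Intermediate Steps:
q(U) = -5*U (q(U) = U*(-5) = -5*U)
H(g) = -½ (H(g) = (g + g)/(g - 5*g) = (2*g)/((-4*g)) = (2*g)*(-1/(4*g)) = -½)
(536 - 2218)*((-16*23 - 15) - 1690) + H(36 + 33) = (536 - 2218)*((-16*23 - 15) - 1690) - ½ = -1682*((-368 - 15) - 1690) - ½ = -1682*(-383 - 1690) - ½ = -1682*(-2073) - ½ = 3486786 - ½ = 6973571/2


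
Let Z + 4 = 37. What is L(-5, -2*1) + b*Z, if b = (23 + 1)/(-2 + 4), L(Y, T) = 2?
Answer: 398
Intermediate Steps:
b = 12 (b = 24/2 = 24*(½) = 12)
Z = 33 (Z = -4 + 37 = 33)
L(-5, -2*1) + b*Z = 2 + 12*33 = 2 + 396 = 398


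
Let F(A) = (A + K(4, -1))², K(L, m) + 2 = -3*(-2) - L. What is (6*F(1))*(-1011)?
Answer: -6066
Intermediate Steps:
K(L, m) = 4 - L (K(L, m) = -2 + (-3*(-2) - L) = -2 + (6 - L) = 4 - L)
F(A) = A² (F(A) = (A + (4 - 1*4))² = (A + (4 - 4))² = (A + 0)² = A²)
(6*F(1))*(-1011) = (6*1²)*(-1011) = (6*1)*(-1011) = 6*(-1011) = -6066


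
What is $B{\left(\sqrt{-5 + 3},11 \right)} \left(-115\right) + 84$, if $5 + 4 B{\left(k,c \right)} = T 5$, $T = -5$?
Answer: $\frac{1893}{2} \approx 946.5$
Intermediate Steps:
$B{\left(k,c \right)} = - \frac{15}{2}$ ($B{\left(k,c \right)} = - \frac{5}{4} + \frac{\left(-5\right) 5}{4} = - \frac{5}{4} + \frac{1}{4} \left(-25\right) = - \frac{5}{4} - \frac{25}{4} = - \frac{15}{2}$)
$B{\left(\sqrt{-5 + 3},11 \right)} \left(-115\right) + 84 = \left(- \frac{15}{2}\right) \left(-115\right) + 84 = \frac{1725}{2} + 84 = \frac{1893}{2}$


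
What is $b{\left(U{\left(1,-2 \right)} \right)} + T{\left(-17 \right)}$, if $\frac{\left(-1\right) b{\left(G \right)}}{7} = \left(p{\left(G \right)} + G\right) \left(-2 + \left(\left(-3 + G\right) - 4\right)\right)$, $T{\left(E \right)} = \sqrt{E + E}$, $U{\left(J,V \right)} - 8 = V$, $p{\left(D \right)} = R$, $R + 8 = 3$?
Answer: $21 + i \sqrt{34} \approx 21.0 + 5.831 i$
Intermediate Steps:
$R = -5$ ($R = -8 + 3 = -5$)
$p{\left(D \right)} = -5$
$U{\left(J,V \right)} = 8 + V$
$T{\left(E \right)} = \sqrt{2} \sqrt{E}$ ($T{\left(E \right)} = \sqrt{2 E} = \sqrt{2} \sqrt{E}$)
$b{\left(G \right)} = - 7 \left(-9 + G\right) \left(-5 + G\right)$ ($b{\left(G \right)} = - 7 \left(-5 + G\right) \left(-2 + \left(\left(-3 + G\right) - 4\right)\right) = - 7 \left(-5 + G\right) \left(-2 + \left(-7 + G\right)\right) = - 7 \left(-5 + G\right) \left(-9 + G\right) = - 7 \left(-9 + G\right) \left(-5 + G\right)$)
$b{\left(U{\left(1,-2 \right)} \right)} + T{\left(-17 \right)} = \left(-315 - 7 \left(8 - 2\right)^{2} + 98 \left(8 - 2\right)\right) + \sqrt{2} \sqrt{-17} = \left(-315 - 7 \cdot 6^{2} + 98 \cdot 6\right) + \sqrt{2} i \sqrt{17} = \left(-315 - 252 + 588\right) + i \sqrt{34} = 21 + i \sqrt{34}$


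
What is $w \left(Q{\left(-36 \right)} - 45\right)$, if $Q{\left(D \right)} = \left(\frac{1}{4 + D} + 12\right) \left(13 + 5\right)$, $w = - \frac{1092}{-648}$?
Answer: $\frac{9191}{32} \approx 287.22$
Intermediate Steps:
$w = \frac{91}{54}$ ($w = \left(-1092\right) \left(- \frac{1}{648}\right) = \frac{91}{54} \approx 1.6852$)
$Q{\left(D \right)} = 216 + \frac{18}{4 + D}$ ($Q{\left(D \right)} = \left(12 + \frac{1}{4 + D}\right) 18 = 216 + \frac{18}{4 + D}$)
$w \left(Q{\left(-36 \right)} - 45\right) = \frac{91 \left(\frac{18 \left(49 + 12 \left(-36\right)\right)}{4 - 36} - 45\right)}{54} = \frac{91 \left(\frac{18 \left(49 - 432\right)}{-32} - 45\right)}{54} = \frac{91 \left(18 \left(- \frac{1}{32}\right) \left(-383\right) - 45\right)}{54} = \frac{91 \left(\frac{3447}{16} - 45\right)}{54} = \frac{91}{54} \cdot \frac{2727}{16} = \frac{9191}{32}$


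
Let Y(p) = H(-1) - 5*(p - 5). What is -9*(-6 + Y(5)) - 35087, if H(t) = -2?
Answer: -35015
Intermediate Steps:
Y(p) = 23 - 5*p (Y(p) = -2 - 5*(p - 5) = -2 - 5*(-5 + p) = -2 + (25 - 5*p) = 23 - 5*p)
-9*(-6 + Y(5)) - 35087 = -9*(-6 + (23 - 5*5)) - 35087 = -9*(-6 + (23 - 25)) - 35087 = -9*(-6 - 2) - 35087 = -9*(-8) - 35087 = 72 - 35087 = -35015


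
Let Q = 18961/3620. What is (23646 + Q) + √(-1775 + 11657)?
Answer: 85617481/3620 + 9*√122 ≈ 23751.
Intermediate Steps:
Q = 18961/3620 (Q = 18961*(1/3620) = 18961/3620 ≈ 5.2378)
(23646 + Q) + √(-1775 + 11657) = (23646 + 18961/3620) + √(-1775 + 11657) = 85617481/3620 + √9882 = 85617481/3620 + 9*√122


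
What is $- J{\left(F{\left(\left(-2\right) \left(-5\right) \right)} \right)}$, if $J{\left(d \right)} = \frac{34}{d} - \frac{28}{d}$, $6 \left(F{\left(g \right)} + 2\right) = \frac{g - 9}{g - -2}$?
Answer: $\frac{432}{143} \approx 3.021$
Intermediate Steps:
$F{\left(g \right)} = -2 + \frac{-9 + g}{6 \left(2 + g\right)}$ ($F{\left(g \right)} = -2 + \frac{\left(g - 9\right) \frac{1}{g - -2}}{6} = -2 + \frac{\left(g - 9\right) \frac{1}{g + 2}}{6} = -2 + \frac{\left(-9 + g\right) \frac{1}{2 + g}}{6} = -2 + \frac{\frac{1}{2 + g} \left(-9 + g\right)}{6} = -2 + \frac{-9 + g}{6 \left(2 + g\right)}$)
$J{\left(d \right)} = \frac{6}{d}$
$- J{\left(F{\left(\left(-2\right) \left(-5\right) \right)} \right)} = - \frac{6}{\frac{11}{6} \frac{1}{2 - -10} \left(-3 - \left(-2\right) \left(-5\right)\right)} = - \frac{6}{\frac{11}{6} \frac{1}{2 + 10} \left(-3 - 10\right)} = - \frac{6}{\frac{11}{6} \cdot \frac{1}{12} \left(-3 - 10\right)} = - \frac{6}{\frac{11}{6} \cdot \frac{1}{12} \left(-13\right)} = - \frac{6}{- \frac{143}{72}} = - \frac{6 \left(-72\right)}{143} = \left(-1\right) \left(- \frac{432}{143}\right) = \frac{432}{143}$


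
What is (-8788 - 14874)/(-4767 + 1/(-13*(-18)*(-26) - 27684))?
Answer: 799018416/160972057 ≈ 4.9637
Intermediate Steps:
(-8788 - 14874)/(-4767 + 1/(-13*(-18)*(-26) - 27684)) = -23662/(-4767 + 1/(234*(-26) - 27684)) = -23662/(-4767 + 1/(-6084 - 27684)) = -23662/(-4767 + 1/(-33768)) = -23662/(-4767 - 1/33768) = -23662/(-160972057/33768) = -23662*(-33768/160972057) = 799018416/160972057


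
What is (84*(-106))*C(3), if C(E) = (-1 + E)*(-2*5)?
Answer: 178080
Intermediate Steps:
C(E) = 10 - 10*E (C(E) = (-1 + E)*(-10) = 10 - 10*E)
(84*(-106))*C(3) = (84*(-106))*(10 - 10*3) = -8904*(10 - 30) = -8904*(-20) = 178080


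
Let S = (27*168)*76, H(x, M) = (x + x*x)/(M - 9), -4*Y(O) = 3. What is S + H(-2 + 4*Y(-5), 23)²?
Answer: 16892164/49 ≈ 3.4474e+5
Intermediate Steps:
Y(O) = -¾ (Y(O) = -¼*3 = -¾)
H(x, M) = (x + x²)/(-9 + M)
S = 344736 (S = 4536*76 = 344736)
S + H(-2 + 4*Y(-5), 23)² = 344736 + ((-2 + 4*(-¾))*(1 + (-2 + 4*(-¾)))/(-9 + 23))² = 344736 + ((-2 - 3)*(1 + (-2 - 3))/14)² = 344736 + (-5*1/14*(1 - 5))² = 344736 + (-5*1/14*(-4))² = 344736 + (10/7)² = 344736 + 100/49 = 16892164/49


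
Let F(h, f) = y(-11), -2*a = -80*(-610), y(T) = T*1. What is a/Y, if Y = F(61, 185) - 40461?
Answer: 3050/5059 ≈ 0.60289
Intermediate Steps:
y(T) = T
a = -24400 (a = -(-40)*(-610) = -1/2*48800 = -24400)
F(h, f) = -11
Y = -40472 (Y = -11 - 40461 = -40472)
a/Y = -24400/(-40472) = -24400*(-1/40472) = 3050/5059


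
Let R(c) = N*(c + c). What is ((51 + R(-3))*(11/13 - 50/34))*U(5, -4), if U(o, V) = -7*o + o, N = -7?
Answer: 385020/221 ≈ 1742.2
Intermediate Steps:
U(o, V) = -6*o
R(c) = -14*c (R(c) = -7*(c + c) = -14*c)
((51 + R(-3))*(11/13 - 50/34))*U(5, -4) = ((51 - 14*(-3))*(11/13 - 50/34))*(-6*5) = ((51 + 42)*(11*(1/13) - 50*1/34))*(-30) = (93*(11/13 - 25/17))*(-30) = (93*(-138/221))*(-30) = -12834/221*(-30) = 385020/221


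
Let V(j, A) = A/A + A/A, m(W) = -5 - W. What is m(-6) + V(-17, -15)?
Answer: 3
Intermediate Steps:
V(j, A) = 2 (V(j, A) = 1 + 1 = 2)
m(-6) + V(-17, -15) = (-5 - 1*(-6)) + 2 = (-5 + 6) + 2 = 1 + 2 = 3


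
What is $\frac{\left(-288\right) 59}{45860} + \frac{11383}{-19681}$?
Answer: $- \frac{214110983}{225642665} \approx -0.94889$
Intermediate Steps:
$\frac{\left(-288\right) 59}{45860} + \frac{11383}{-19681} = \left(-16992\right) \frac{1}{45860} + 11383 \left(- \frac{1}{19681}\right) = - \frac{4248}{11465} - \frac{11383}{19681} = - \frac{214110983}{225642665}$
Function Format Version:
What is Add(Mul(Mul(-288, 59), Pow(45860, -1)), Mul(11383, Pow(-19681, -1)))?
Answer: Rational(-214110983, 225642665) ≈ -0.94889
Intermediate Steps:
Add(Mul(Mul(-288, 59), Pow(45860, -1)), Mul(11383, Pow(-19681, -1))) = Add(Mul(-16992, Rational(1, 45860)), Mul(11383, Rational(-1, 19681))) = Add(Rational(-4248, 11465), Rational(-11383, 19681)) = Rational(-214110983, 225642665)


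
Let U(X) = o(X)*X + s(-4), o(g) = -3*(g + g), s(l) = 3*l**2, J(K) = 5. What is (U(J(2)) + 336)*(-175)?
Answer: -40950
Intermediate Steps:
o(g) = -6*g
U(X) = 48 - 6*X**2 (U(X) = (-6*X)*X + 3*(-4)**2 = -6*X**2 + 3*16 = -6*X**2 + 48 = 48 - 6*X**2)
(U(J(2)) + 336)*(-175) = ((48 - 6*5**2) + 336)*(-175) = ((48 - 6*25) + 336)*(-175) = ((48 - 150) + 336)*(-175) = (-102 + 336)*(-175) = 234*(-175) = -40950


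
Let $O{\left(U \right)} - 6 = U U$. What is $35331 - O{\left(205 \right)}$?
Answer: $-6700$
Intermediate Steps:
$O{\left(U \right)} = 6 + U^{2}$ ($O{\left(U \right)} = 6 + U U = 6 + U^{2}$)
$35331 - O{\left(205 \right)} = 35331 - \left(6 + 205^{2}\right) = 35331 - \left(6 + 42025\right) = 35331 - 42031 = -6700$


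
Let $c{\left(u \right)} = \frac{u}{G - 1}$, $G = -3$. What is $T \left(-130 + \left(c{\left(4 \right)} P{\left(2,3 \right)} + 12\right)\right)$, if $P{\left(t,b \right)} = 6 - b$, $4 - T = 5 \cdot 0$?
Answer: $-484$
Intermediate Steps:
$T = 4$ ($T = 4 - 5 \cdot 0 = 4 - 0 = 4 + 0 = 4$)
$c{\left(u \right)} = - \frac{u}{4}$ ($c{\left(u \right)} = \frac{u}{-3 - 1} = \frac{u}{-4} = u \left(- \frac{1}{4}\right) = - \frac{u}{4}$)
$T \left(-130 + \left(c{\left(4 \right)} P{\left(2,3 \right)} + 12\right)\right) = 4 \left(-130 + \left(\left(- \frac{1}{4}\right) 4 \left(6 - 3\right) + 12\right)\right) = 4 \left(-130 + \left(- (6 - 3) + 12\right)\right) = 4 \left(-130 + \left(\left(-1\right) 3 + 12\right)\right) = 4 \left(-130 + \left(-3 + 12\right)\right) = 4 \left(-130 + 9\right) = 4 \left(-121\right) = -484$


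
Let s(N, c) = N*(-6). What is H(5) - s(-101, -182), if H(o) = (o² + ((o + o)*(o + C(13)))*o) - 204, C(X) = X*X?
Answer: 7915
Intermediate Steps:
C(X) = X²
s(N, c) = -6*N
H(o) = -204 + o² + 2*o²*(169 + o) (H(o) = (o² + ((o + o)*(o + 13²))*o) - 204 = (o² + ((2*o)*(o + 169))*o) - 204 = (o² + ((2*o)*(169 + o))*o) - 204 = (o² + (2*o*(169 + o))*o) - 204 = (o² + 2*o²*(169 + o)) - 204 = -204 + o² + 2*o²*(169 + o))
H(5) - s(-101, -182) = (-204 + 2*5³ + 339*5²) - (-6)*(-101) = (-204 + 2*125 + 339*25) - 1*606 = (-204 + 250 + 8475) - 606 = 8521 - 606 = 7915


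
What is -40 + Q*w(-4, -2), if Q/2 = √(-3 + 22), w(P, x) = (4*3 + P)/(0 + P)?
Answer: -40 - 4*√19 ≈ -57.436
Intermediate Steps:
w(P, x) = (12 + P)/P
Q = 2*√19 (Q = 2*√(-3 + 22) = 2*√19 ≈ 8.7178)
-40 + Q*w(-4, -2) = -40 + (2*√19)*((12 - 4)/(-4)) = -40 + (2*√19)*(-¼*8) = -40 + (2*√19)*(-2) = -40 - 4*√19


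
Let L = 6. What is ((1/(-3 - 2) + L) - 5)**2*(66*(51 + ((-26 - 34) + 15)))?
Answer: 6336/25 ≈ 253.44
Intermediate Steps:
((1/(-3 - 2) + L) - 5)**2*(66*(51 + ((-26 - 34) + 15))) = ((1/(-3 - 2) + 6) - 5)**2*(66*(51 + ((-26 - 34) + 15))) = ((1/(-5) + 6) - 5)**2*(66*(51 + (-60 + 15))) = ((-1/5 + 6) - 5)**2*(66*(51 - 45)) = (29/5 - 5)**2*(66*6) = (4/5)**2*396 = (16/25)*396 = 6336/25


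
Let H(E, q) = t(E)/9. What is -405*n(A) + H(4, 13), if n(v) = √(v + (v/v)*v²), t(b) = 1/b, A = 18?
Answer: 1/36 - 1215*√38 ≈ -7489.7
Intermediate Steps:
t(b) = 1/b
H(E, q) = 1/(9*E) (H(E, q) = 1/(E*9) = (⅑)/E = 1/(9*E))
n(v) = √(v + v²) (n(v) = √(v + 1*v²) = √(v + v²))
-405*n(A) + H(4, 13) = -405*3*√2*√(1 + 18) + (⅑)/4 = -405*3*√38 + (⅑)*(¼) = -1215*√38 + 1/36 = 1/36 - 1215*√38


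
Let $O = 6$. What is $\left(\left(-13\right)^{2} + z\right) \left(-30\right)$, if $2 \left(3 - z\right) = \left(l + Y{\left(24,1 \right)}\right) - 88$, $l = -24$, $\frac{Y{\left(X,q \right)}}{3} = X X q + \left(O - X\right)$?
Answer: $18270$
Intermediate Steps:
$Y{\left(X,q \right)} = 18 - 3 X + 3 q X^{2}$ ($Y{\left(X,q \right)} = 3 \left(X X q - \left(-6 + X\right)\right) = 3 \left(X^{2} q - \left(-6 + X\right)\right) = 3 \left(q X^{2} - \left(-6 + X\right)\right) = 3 \left(6 - X + q X^{2}\right) = 18 - 3 X + 3 q X^{2}$)
$z = -778$ ($z = 3 - \frac{\left(-24 + \left(18 - 72 + 3 \cdot 1 \cdot 24^{2}\right)\right) - 88}{2} = 3 - \frac{\left(-24 + \left(18 - 72 + 3 \cdot 1 \cdot 576\right)\right) - 88}{2} = 3 - \frac{\left(-24 + \left(18 - 72 + 1728\right)\right) - 88}{2} = 3 - \frac{\left(-24 + 1674\right) - 88}{2} = 3 - \frac{1650 - 88}{2} = 3 - 781 = -778$)
$\left(\left(-13\right)^{2} + z\right) \left(-30\right) = \left(\left(-13\right)^{2} - 778\right) \left(-30\right) = \left(169 - 778\right) \left(-30\right) = \left(-609\right) \left(-30\right) = 18270$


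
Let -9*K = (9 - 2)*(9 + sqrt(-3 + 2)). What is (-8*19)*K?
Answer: 1064 + 1064*I/9 ≈ 1064.0 + 118.22*I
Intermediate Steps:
K = -7 - 7*I/9 (K = -(9 - 2)*(9 + sqrt(-3 + 2))/9 = -7*(9 + sqrt(-1))/9 = -7*(9 + I)/9 = -(63 + 7*I)/9 = -7 - 7*I/9 ≈ -7.0 - 0.77778*I)
(-8*19)*K = (-8*19)*(-7 - 7*I/9) = -152*(-7 - 7*I/9) = 1064 + 1064*I/9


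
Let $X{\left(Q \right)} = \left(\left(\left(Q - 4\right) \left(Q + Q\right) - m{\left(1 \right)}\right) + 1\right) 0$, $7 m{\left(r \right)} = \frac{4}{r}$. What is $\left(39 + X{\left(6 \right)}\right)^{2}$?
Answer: $1521$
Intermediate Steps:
$m{\left(r \right)} = \frac{4}{7 r}$ ($m{\left(r \right)} = \frac{4 \frac{1}{r}}{7} = \frac{4}{7 r}$)
$X{\left(Q \right)} = 0$ ($X{\left(Q \right)} = \left(\left(\left(Q - 4\right) \left(Q + Q\right) - \frac{4}{7 \cdot 1}\right) + 1\right) 0 = \left(\left(\left(-4 + Q\right) 2 Q - \frac{4}{7} \cdot 1\right) + 1\right) 0 = \left(\left(2 Q \left(-4 + Q\right) - \frac{4}{7}\right) + 1\right) 0 = \left(\left(- \frac{4}{7} + 2 Q \left(-4 + Q\right)\right) + 1\right) 0 = \left(\frac{3}{7} + 2 Q \left(-4 + Q\right)\right) 0 = 0$)
$\left(39 + X{\left(6 \right)}\right)^{2} = \left(39 + 0\right)^{2} = 39^{2} = 1521$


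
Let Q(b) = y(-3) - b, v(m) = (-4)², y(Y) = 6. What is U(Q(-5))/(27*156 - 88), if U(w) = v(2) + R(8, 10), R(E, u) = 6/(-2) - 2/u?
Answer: 16/5155 ≈ 0.0031038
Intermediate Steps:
R(E, u) = -3 - 2/u (R(E, u) = 6*(-½) - 2/u = -3 - 2/u)
v(m) = 16
Q(b) = 6 - b
U(w) = 64/5 (U(w) = 16 + (-3 - 2/10) = 16 + (-3 - 2*⅒) = 16 + (-3 - ⅕) = 16 - 16/5 = 64/5)
U(Q(-5))/(27*156 - 88) = 64/(5*(27*156 - 88)) = 64/(5*(4212 - 88)) = (64/5)/4124 = (64/5)*(1/4124) = 16/5155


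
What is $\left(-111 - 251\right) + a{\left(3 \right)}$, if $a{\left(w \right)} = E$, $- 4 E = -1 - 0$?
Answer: $- \frac{1447}{4} \approx -361.75$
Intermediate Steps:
$E = \frac{1}{4}$ ($E = - \frac{-1 - 0}{4} = - \frac{-1 + 0}{4} = \left(- \frac{1}{4}\right) \left(-1\right) = \frac{1}{4} \approx 0.25$)
$a{\left(w \right)} = \frac{1}{4}$
$\left(-111 - 251\right) + a{\left(3 \right)} = \left(-111 - 251\right) + \frac{1}{4} = -362 + \frac{1}{4} = - \frac{1447}{4}$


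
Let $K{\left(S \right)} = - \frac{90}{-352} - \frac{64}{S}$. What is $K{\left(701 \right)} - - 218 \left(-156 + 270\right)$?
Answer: $\frac{3066160633}{123376} \approx 24852.0$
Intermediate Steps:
$K{\left(S \right)} = \frac{45}{176} - \frac{64}{S}$ ($K{\left(S \right)} = \left(-90\right) \left(- \frac{1}{352}\right) - \frac{64}{S} = \frac{45}{176} - \frac{64}{S}$)
$K{\left(701 \right)} - - 218 \left(-156 + 270\right) = \left(\frac{45}{176} - \frac{64}{701}\right) - - 218 \left(-156 + 270\right) = \left(\frac{45}{176} - \frac{64}{701}\right) - \left(-218\right) 114 = \left(\frac{45}{176} - \frac{64}{701}\right) - -24852 = \frac{20281}{123376} + 24852 = \frac{3066160633}{123376}$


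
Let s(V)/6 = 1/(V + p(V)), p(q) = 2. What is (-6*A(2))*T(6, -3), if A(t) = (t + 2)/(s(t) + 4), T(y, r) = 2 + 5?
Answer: -336/11 ≈ -30.545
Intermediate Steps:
T(y, r) = 7
s(V) = 6/(2 + V) (s(V) = 6/(V + 2) = 6/(2 + V))
A(t) = (2 + t)/(4 + 6/(2 + t)) (A(t) = (t + 2)/(6/(2 + t) + 4) = (2 + t)/(4 + 6/(2 + t)))
(-6*A(2))*T(6, -3) = -3*(2 + 2)²/(7 + 2*2)*7 = -3*4²/(7 + 4)*7 = -3*16/11*7 = -6*8/11*7 = -48/11*7 = -336/11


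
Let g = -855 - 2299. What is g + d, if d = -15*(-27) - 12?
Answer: -2761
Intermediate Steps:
d = 393 (d = 405 - 12 = 393)
g = -3154
g + d = -3154 + 393 = -2761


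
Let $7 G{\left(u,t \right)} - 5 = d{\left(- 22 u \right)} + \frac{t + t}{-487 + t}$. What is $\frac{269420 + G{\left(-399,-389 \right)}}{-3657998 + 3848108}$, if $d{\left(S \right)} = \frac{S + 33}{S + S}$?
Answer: $\frac{219727842007}{155045351160} \approx 1.4172$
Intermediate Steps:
$d{\left(S \right)} = \frac{33 + S}{2 S}$
$G{\left(u,t \right)} = \frac{5}{7} - \frac{33 - 22 u}{308 u} + \frac{2 t}{7 \left(-487 + t\right)}$ ($G{\left(u,t \right)} = \frac{5}{7} + \frac{\frac{33 - 22 u}{2 \left(- 22 u\right)} + \frac{t + t}{-487 + t}}{7} = \frac{5}{7} + \frac{\frac{- \frac{1}{22 u} \left(33 - 22 u\right)}{2} + \frac{2 t}{-487 + t}}{7} = \frac{5}{7} + \frac{- \frac{33 - 22 u}{44 u} + \frac{2 t}{-487 + t}}{7} = \frac{5}{7} + \frac{\frac{2 t}{-487 + t} - \frac{33 - 22 u}{44 u}}{7} = \frac{5}{7} + \left(- \frac{33 - 22 u}{308 u} + \frac{2 t}{7 \left(-487 + t\right)}\right) = \frac{5}{7} - \frac{33 - 22 u}{308 u} + \frac{2 t}{7 \left(-487 + t\right)}$)
$\frac{269420 + G{\left(-399,-389 \right)}}{-3657998 + 3848108} = \frac{269420 + \frac{1461 - -4274886 - -1167 + 30 \left(-389\right) \left(-399\right)}{28 \left(-399\right) \left(-487 - 389\right)}}{-3657998 + 3848108} = \frac{269420 + \frac{1}{28} \left(- \frac{1}{399}\right) \frac{1}{-876} \left(1461 + 4274886 + 1167 + 4656330\right)}{190110} = \left(269420 + \frac{1}{28} \left(- \frac{1}{399}\right) \left(- \frac{1}{876}\right) 8933844\right) \frac{1}{190110} = \left(269420 + \frac{744487}{815556}\right) \frac{1}{190110} = \frac{219727842007}{815556} \cdot \frac{1}{190110} = \frac{219727842007}{155045351160}$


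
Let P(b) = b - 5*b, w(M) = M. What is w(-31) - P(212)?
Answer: 817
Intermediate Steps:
P(b) = -4*b
w(-31) - P(212) = -31 - (-4)*212 = -31 - 1*(-848) = -31 + 848 = 817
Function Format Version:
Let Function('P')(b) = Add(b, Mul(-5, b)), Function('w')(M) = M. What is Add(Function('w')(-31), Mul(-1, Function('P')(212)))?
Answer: 817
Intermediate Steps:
Function('P')(b) = Mul(-4, b)
Add(Function('w')(-31), Mul(-1, Function('P')(212))) = Add(-31, Mul(-1, Mul(-4, 212))) = Add(-31, Mul(-1, -848)) = Add(-31, 848) = 817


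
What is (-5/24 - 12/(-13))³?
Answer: 11089567/30371328 ≈ 0.36513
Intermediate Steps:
(-5/24 - 12/(-13))³ = (-5*1/24 - 12*(-1/13))³ = (-5/24 + 12/13)³ = (223/312)³ = 11089567/30371328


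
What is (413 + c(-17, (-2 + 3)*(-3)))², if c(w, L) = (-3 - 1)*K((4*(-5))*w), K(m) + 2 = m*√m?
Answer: 629041241 - 2290240*√85 ≈ 6.0793e+8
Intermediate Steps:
K(m) = -2 + m^(3/2) (K(m) = -2 + m*√m = -2 + m^(3/2))
c(w, L) = 8 - 160*√5*(-w)^(3/2) (c(w, L) = (-3 - 1)*(-2 + ((4*(-5))*w)^(3/2)) = -4*(-2 + (-20*w)^(3/2)) = -4*(-2 + 40*√5*(-w)^(3/2)) = 8 - 160*√5*(-w)^(3/2))
(413 + c(-17, (-2 + 3)*(-3)))² = (413 + (8 - 160*√5*(-1*(-17))^(3/2)))² = (413 + (8 - 160*√5*17^(3/2)))² = (413 + (8 - 160*√5*17*√17))² = (413 + (8 - 2720*√85))² = (421 - 2720*√85)²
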